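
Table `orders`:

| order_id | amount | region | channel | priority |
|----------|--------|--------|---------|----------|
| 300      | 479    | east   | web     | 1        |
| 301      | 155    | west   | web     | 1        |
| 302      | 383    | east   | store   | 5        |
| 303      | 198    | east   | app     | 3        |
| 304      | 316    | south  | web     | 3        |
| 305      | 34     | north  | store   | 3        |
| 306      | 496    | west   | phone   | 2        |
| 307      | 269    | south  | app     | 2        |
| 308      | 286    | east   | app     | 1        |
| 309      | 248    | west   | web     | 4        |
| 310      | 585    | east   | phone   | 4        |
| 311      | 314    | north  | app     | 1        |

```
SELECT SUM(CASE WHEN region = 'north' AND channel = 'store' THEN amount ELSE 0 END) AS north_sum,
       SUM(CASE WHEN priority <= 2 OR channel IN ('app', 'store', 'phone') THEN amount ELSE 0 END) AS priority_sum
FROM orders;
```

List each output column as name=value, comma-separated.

north_sum=34, priority_sum=3199

[north_sum: region = 'north' AND channel = 'store']
order_id=300: ✗
order_id=301: ✗
order_id=302: ✗
order_id=303: ✗
order_id=304: ✗
order_id=305: ✓ → 34
order_id=306: ✗
order_id=307: ✗
order_id=308: ✗
order_id=309: ✗
order_id=310: ✗
order_id=311: ✗
north_sum = 34
—
[priority_sum: priority <= 2 OR channel IN ('app', 'store', 'phone')]
order_id=300: ✓ → 479
order_id=301: ✓ → 155
order_id=302: ✓ → 383
order_id=303: ✓ → 198
order_id=304: ✗
order_id=305: ✓ → 34
order_id=306: ✓ → 496
order_id=307: ✓ → 269
order_id=308: ✓ → 286
order_id=309: ✗
order_id=310: ✓ → 585
order_id=311: ✓ → 314
priority_sum = 479 + 155 + 383 + 198 + 34 + 496 + 269 + 286 + 585 + 314 = 3199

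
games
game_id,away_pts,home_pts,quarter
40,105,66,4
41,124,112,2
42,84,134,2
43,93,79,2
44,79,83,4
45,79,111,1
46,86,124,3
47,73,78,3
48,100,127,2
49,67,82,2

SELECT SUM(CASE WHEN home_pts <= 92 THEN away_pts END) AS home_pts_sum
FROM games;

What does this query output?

game_id=40: ✓ → 105
game_id=41: ✗
game_id=42: ✗
game_id=43: ✓ → 93
game_id=44: ✓ → 79
game_id=45: ✗
game_id=46: ✗
game_id=47: ✓ → 73
game_id=48: ✗
game_id=49: ✓ → 67
home_pts_sum = 105 + 93 + 79 + 73 + 67 = 417

417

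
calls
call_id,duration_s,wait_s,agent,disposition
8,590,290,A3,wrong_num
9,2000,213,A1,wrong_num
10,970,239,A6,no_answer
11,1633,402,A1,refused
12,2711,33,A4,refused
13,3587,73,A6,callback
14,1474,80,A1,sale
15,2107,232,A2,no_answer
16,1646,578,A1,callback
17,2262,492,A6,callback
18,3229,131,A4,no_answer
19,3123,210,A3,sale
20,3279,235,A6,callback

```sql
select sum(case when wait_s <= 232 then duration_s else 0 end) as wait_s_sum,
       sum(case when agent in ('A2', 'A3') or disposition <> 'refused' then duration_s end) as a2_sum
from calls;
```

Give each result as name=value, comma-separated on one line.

wait_s_sum=18231, a2_sum=24267

[wait_s_sum: wait_s <= 232]
call_id=8: ✗
call_id=9: ✓ → 2000
call_id=10: ✗
call_id=11: ✗
call_id=12: ✓ → 2711
call_id=13: ✓ → 3587
call_id=14: ✓ → 1474
call_id=15: ✓ → 2107
call_id=16: ✗
call_id=17: ✗
call_id=18: ✓ → 3229
call_id=19: ✓ → 3123
call_id=20: ✗
wait_s_sum = 2000 + 2711 + 3587 + 1474 + 2107 + 3229 + 3123 = 18231
—
[a2_sum: agent in ('A2', 'A3') or disposition <> 'refused']
call_id=8: ✓ → 590
call_id=9: ✓ → 2000
call_id=10: ✓ → 970
call_id=11: ✗
call_id=12: ✗
call_id=13: ✓ → 3587
call_id=14: ✓ → 1474
call_id=15: ✓ → 2107
call_id=16: ✓ → 1646
call_id=17: ✓ → 2262
call_id=18: ✓ → 3229
call_id=19: ✓ → 3123
call_id=20: ✓ → 3279
a2_sum = 590 + 2000 + 970 + 3587 + 1474 + 2107 + 1646 + 2262 + 3229 + 3123 + 3279 = 24267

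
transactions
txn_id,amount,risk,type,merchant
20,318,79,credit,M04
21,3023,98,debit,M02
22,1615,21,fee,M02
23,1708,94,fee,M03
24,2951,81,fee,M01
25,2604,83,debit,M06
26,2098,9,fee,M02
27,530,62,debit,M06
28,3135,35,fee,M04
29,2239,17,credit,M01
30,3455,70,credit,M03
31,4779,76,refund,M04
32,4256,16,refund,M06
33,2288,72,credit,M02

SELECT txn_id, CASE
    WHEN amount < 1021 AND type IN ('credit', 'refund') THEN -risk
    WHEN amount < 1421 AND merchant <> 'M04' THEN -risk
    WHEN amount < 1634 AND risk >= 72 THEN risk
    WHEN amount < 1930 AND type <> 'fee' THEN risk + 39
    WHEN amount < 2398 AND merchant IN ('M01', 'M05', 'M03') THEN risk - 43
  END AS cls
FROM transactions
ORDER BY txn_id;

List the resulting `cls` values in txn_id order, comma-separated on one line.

-79, NULL, NULL, 51, NULL, NULL, NULL, -62, NULL, -26, NULL, NULL, NULL, NULL

txn_id=20: amount < 1021 AND type IN ('credit', 'refund') → -79
txn_id=21: (no match → NULL) → NULL
txn_id=22: (no match → NULL) → NULL
txn_id=23: amount < 2398 AND merchant IN ('M01', 'M05', 'M03') → 51
txn_id=24: (no match → NULL) → NULL
txn_id=25: (no match → NULL) → NULL
txn_id=26: (no match → NULL) → NULL
txn_id=27: amount < 1421 AND merchant <> 'M04' → -62
txn_id=28: (no match → NULL) → NULL
txn_id=29: amount < 2398 AND merchant IN ('M01', 'M05', 'M03') → -26
txn_id=30: (no match → NULL) → NULL
txn_id=31: (no match → NULL) → NULL
txn_id=32: (no match → NULL) → NULL
txn_id=33: (no match → NULL) → NULL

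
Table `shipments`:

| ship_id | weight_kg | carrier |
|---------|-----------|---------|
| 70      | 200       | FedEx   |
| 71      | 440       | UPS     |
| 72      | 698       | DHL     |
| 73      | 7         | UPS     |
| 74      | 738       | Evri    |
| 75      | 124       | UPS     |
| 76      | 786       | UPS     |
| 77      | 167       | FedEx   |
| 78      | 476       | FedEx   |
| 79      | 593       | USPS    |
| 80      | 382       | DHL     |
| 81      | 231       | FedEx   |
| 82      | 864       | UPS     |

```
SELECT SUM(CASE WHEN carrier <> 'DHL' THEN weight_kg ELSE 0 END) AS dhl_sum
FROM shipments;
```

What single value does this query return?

ship_id=70: ✓ → 200
ship_id=71: ✓ → 440
ship_id=72: ✗
ship_id=73: ✓ → 7
ship_id=74: ✓ → 738
ship_id=75: ✓ → 124
ship_id=76: ✓ → 786
ship_id=77: ✓ → 167
ship_id=78: ✓ → 476
ship_id=79: ✓ → 593
ship_id=80: ✗
ship_id=81: ✓ → 231
ship_id=82: ✓ → 864
dhl_sum = 200 + 440 + 7 + 738 + 124 + 786 + 167 + 476 + 593 + 231 + 864 = 4626

4626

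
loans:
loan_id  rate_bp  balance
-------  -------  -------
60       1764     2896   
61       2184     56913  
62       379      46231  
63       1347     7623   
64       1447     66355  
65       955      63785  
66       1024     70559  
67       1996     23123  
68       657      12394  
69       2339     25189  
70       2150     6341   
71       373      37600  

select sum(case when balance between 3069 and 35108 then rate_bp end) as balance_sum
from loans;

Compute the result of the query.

loan_id=60: ✗
loan_id=61: ✗
loan_id=62: ✗
loan_id=63: ✓ → 1347
loan_id=64: ✗
loan_id=65: ✗
loan_id=66: ✗
loan_id=67: ✓ → 1996
loan_id=68: ✓ → 657
loan_id=69: ✓ → 2339
loan_id=70: ✓ → 2150
loan_id=71: ✗
balance_sum = 1347 + 1996 + 657 + 2339 + 2150 = 8489

8489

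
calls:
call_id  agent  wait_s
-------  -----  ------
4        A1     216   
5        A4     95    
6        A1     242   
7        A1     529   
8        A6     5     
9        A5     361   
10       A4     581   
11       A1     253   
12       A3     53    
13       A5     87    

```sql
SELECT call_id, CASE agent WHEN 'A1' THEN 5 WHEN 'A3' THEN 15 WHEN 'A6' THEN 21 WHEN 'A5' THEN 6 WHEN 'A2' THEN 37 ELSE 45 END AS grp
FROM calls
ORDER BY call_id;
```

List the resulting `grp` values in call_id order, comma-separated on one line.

5, 45, 5, 5, 21, 6, 45, 5, 15, 6

call_id=4: agent='A1' → 5
call_id=5: ELSE → 45
call_id=6: agent='A1' → 5
call_id=7: agent='A1' → 5
call_id=8: agent='A6' → 21
call_id=9: agent='A5' → 6
call_id=10: ELSE → 45
call_id=11: agent='A1' → 5
call_id=12: agent='A3' → 15
call_id=13: agent='A5' → 6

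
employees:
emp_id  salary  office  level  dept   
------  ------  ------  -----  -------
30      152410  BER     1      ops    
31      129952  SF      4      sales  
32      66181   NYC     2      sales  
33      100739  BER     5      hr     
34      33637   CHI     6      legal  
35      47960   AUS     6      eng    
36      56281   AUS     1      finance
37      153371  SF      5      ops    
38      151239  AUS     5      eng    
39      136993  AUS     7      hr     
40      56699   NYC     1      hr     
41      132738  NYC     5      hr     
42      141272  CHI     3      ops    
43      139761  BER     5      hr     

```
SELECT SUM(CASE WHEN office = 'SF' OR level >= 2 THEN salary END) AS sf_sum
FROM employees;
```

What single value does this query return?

1233843

emp_id=30: ✗
emp_id=31: ✓ → 129952
emp_id=32: ✓ → 66181
emp_id=33: ✓ → 100739
emp_id=34: ✓ → 33637
emp_id=35: ✓ → 47960
emp_id=36: ✗
emp_id=37: ✓ → 153371
emp_id=38: ✓ → 151239
emp_id=39: ✓ → 136993
emp_id=40: ✗
emp_id=41: ✓ → 132738
emp_id=42: ✓ → 141272
emp_id=43: ✓ → 139761
sf_sum = 129952 + 66181 + 100739 + 33637 + 47960 + 153371 + 151239 + 136993 + 132738 + 141272 + 139761 = 1233843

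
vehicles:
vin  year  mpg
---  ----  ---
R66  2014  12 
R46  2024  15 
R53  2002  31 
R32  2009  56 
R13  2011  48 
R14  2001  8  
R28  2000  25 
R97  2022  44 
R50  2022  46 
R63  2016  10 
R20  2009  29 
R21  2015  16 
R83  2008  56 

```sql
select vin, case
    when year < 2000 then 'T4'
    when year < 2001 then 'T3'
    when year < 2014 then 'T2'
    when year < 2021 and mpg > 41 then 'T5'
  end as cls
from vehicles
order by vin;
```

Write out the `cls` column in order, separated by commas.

vin=R13: year < 2014 → T2
vin=R14: year < 2014 → T2
vin=R20: year < 2014 → T2
vin=R21: (no match → NULL) → NULL
vin=R28: year < 2001 → T3
vin=R32: year < 2014 → T2
vin=R46: (no match → NULL) → NULL
vin=R50: (no match → NULL) → NULL
vin=R53: year < 2014 → T2
vin=R63: (no match → NULL) → NULL
vin=R66: (no match → NULL) → NULL
vin=R83: year < 2014 → T2
vin=R97: (no match → NULL) → NULL

T2, T2, T2, NULL, T3, T2, NULL, NULL, T2, NULL, NULL, T2, NULL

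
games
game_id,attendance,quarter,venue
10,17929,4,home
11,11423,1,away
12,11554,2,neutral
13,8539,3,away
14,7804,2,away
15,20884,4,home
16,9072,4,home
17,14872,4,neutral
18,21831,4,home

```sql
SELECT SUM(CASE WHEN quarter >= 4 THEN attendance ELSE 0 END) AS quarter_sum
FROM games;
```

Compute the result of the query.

84588

game_id=10: ✓ → 17929
game_id=11: ✗
game_id=12: ✗
game_id=13: ✗
game_id=14: ✗
game_id=15: ✓ → 20884
game_id=16: ✓ → 9072
game_id=17: ✓ → 14872
game_id=18: ✓ → 21831
quarter_sum = 17929 + 20884 + 9072 + 14872 + 21831 = 84588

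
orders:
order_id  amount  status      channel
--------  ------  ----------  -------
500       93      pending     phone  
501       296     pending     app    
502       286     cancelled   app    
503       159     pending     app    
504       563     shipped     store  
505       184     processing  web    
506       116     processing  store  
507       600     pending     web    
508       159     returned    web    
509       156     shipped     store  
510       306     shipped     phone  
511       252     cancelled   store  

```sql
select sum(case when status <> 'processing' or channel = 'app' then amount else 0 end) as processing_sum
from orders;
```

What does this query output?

order_id=500: ✓ → 93
order_id=501: ✓ → 296
order_id=502: ✓ → 286
order_id=503: ✓ → 159
order_id=504: ✓ → 563
order_id=505: ✗
order_id=506: ✗
order_id=507: ✓ → 600
order_id=508: ✓ → 159
order_id=509: ✓ → 156
order_id=510: ✓ → 306
order_id=511: ✓ → 252
processing_sum = 93 + 296 + 286 + 159 + 563 + 600 + 159 + 156 + 306 + 252 = 2870

2870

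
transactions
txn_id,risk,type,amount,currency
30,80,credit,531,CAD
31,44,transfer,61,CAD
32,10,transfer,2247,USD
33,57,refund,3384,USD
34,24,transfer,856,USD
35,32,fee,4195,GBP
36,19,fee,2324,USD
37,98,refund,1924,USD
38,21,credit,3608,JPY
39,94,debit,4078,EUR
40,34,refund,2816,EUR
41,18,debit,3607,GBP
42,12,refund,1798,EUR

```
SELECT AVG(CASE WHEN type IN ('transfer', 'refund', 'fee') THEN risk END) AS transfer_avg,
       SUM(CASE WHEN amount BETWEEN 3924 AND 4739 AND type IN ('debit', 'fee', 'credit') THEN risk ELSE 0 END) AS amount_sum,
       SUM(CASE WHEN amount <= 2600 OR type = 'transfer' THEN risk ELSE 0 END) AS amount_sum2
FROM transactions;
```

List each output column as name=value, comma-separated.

transfer_avg=36.6666666667, amount_sum=126, amount_sum2=287

[transfer_avg: type IN ('transfer', 'refund', 'fee')]
txn_id=30: ✗
txn_id=31: ✓ → 44
txn_id=32: ✓ → 10
txn_id=33: ✓ → 57
txn_id=34: ✓ → 24
txn_id=35: ✓ → 32
txn_id=36: ✓ → 19
txn_id=37: ✓ → 98
txn_id=38: ✗
txn_id=39: ✗
txn_id=40: ✓ → 34
txn_id=41: ✗
txn_id=42: ✓ → 12
transfer_avg = (44 + 10 + 57 + 24 + 32 + 19 + 98 + 34 + 12) / 9 = 36.6666666667
—
[amount_sum: amount BETWEEN 3924 AND 4739 AND type IN ('debit', 'fee', 'credit')]
txn_id=30: ✗
txn_id=31: ✗
txn_id=32: ✗
txn_id=33: ✗
txn_id=34: ✗
txn_id=35: ✓ → 32
txn_id=36: ✗
txn_id=37: ✗
txn_id=38: ✗
txn_id=39: ✓ → 94
txn_id=40: ✗
txn_id=41: ✗
txn_id=42: ✗
amount_sum = 32 + 94 = 126
—
[amount_sum2: amount <= 2600 OR type = 'transfer']
txn_id=30: ✓ → 80
txn_id=31: ✓ → 44
txn_id=32: ✓ → 10
txn_id=33: ✗
txn_id=34: ✓ → 24
txn_id=35: ✗
txn_id=36: ✓ → 19
txn_id=37: ✓ → 98
txn_id=38: ✗
txn_id=39: ✗
txn_id=40: ✗
txn_id=41: ✗
txn_id=42: ✓ → 12
amount_sum2 = 80 + 44 + 10 + 24 + 19 + 98 + 12 = 287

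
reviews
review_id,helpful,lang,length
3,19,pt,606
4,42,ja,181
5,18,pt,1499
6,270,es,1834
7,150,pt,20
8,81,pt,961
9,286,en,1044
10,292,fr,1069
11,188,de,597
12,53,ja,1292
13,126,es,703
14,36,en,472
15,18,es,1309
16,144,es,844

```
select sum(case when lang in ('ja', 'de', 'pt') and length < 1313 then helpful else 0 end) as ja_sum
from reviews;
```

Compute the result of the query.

533

review_id=3: ✓ → 19
review_id=4: ✓ → 42
review_id=5: ✗
review_id=6: ✗
review_id=7: ✓ → 150
review_id=8: ✓ → 81
review_id=9: ✗
review_id=10: ✗
review_id=11: ✓ → 188
review_id=12: ✓ → 53
review_id=13: ✗
review_id=14: ✗
review_id=15: ✗
review_id=16: ✗
ja_sum = 19 + 42 + 150 + 81 + 188 + 53 = 533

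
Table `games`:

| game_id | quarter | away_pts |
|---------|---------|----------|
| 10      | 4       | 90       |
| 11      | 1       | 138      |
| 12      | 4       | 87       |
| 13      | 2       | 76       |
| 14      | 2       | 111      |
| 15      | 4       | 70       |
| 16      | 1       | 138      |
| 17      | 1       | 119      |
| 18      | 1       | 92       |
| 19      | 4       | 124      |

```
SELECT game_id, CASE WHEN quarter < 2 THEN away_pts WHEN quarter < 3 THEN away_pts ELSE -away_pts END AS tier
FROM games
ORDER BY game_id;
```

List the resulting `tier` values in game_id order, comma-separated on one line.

game_id=10: ELSE → -90
game_id=11: quarter < 2 → 138
game_id=12: ELSE → -87
game_id=13: quarter < 3 → 76
game_id=14: quarter < 3 → 111
game_id=15: ELSE → -70
game_id=16: quarter < 2 → 138
game_id=17: quarter < 2 → 119
game_id=18: quarter < 2 → 92
game_id=19: ELSE → -124

-90, 138, -87, 76, 111, -70, 138, 119, 92, -124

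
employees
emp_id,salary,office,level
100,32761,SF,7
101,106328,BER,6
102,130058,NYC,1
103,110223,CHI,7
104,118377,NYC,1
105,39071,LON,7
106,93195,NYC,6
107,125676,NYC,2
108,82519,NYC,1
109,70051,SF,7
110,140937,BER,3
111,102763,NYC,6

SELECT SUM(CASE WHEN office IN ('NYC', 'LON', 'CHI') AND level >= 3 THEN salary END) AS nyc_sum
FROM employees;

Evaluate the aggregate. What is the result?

345252

emp_id=100: ✗
emp_id=101: ✗
emp_id=102: ✗
emp_id=103: ✓ → 110223
emp_id=104: ✗
emp_id=105: ✓ → 39071
emp_id=106: ✓ → 93195
emp_id=107: ✗
emp_id=108: ✗
emp_id=109: ✗
emp_id=110: ✗
emp_id=111: ✓ → 102763
nyc_sum = 110223 + 39071 + 93195 + 102763 = 345252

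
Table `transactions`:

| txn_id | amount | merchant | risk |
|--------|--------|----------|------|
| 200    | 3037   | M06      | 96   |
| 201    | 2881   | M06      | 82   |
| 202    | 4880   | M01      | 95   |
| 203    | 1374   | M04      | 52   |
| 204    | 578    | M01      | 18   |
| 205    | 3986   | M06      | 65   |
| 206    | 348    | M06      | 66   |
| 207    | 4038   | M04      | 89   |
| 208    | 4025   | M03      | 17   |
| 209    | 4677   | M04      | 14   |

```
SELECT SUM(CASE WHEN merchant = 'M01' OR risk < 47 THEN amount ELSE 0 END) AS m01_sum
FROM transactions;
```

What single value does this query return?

txn_id=200: ✗
txn_id=201: ✗
txn_id=202: ✓ → 4880
txn_id=203: ✗
txn_id=204: ✓ → 578
txn_id=205: ✗
txn_id=206: ✗
txn_id=207: ✗
txn_id=208: ✓ → 4025
txn_id=209: ✓ → 4677
m01_sum = 4880 + 578 + 4025 + 4677 = 14160

14160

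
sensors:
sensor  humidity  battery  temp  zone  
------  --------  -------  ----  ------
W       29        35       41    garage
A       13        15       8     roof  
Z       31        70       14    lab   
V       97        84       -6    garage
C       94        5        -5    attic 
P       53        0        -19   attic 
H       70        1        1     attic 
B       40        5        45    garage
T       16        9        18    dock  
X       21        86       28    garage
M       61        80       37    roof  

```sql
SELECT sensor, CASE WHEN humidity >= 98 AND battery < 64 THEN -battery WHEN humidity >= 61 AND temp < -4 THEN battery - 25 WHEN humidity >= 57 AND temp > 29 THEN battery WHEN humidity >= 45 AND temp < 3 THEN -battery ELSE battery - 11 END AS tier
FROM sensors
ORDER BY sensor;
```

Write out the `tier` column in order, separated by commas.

4, -6, -20, -1, 80, 0, -2, 59, 24, 75, 59

sensor=A: ELSE → 4
sensor=B: ELSE → -6
sensor=C: humidity >= 61 AND temp < -4 → -20
sensor=H: humidity >= 45 AND temp < 3 → -1
sensor=M: humidity >= 57 AND temp > 29 → 80
sensor=P: humidity >= 45 AND temp < 3 → 0
sensor=T: ELSE → -2
sensor=V: humidity >= 61 AND temp < -4 → 59
sensor=W: ELSE → 24
sensor=X: ELSE → 75
sensor=Z: ELSE → 59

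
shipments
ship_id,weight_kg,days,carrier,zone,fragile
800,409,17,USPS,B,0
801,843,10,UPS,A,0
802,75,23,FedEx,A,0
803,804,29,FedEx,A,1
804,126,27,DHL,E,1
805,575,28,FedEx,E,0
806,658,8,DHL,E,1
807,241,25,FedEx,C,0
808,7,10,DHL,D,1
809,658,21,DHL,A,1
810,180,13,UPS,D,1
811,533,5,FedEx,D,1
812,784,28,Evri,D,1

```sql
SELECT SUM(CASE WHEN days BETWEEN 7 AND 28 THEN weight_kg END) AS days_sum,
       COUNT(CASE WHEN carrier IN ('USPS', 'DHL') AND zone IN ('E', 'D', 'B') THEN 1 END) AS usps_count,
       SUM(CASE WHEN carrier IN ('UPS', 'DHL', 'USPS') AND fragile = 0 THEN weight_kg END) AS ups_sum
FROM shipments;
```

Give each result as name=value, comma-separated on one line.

days_sum=4556, usps_count=4, ups_sum=1252

[days_sum: days BETWEEN 7 AND 28]
ship_id=800: ✓ → 409
ship_id=801: ✓ → 843
ship_id=802: ✓ → 75
ship_id=803: ✗
ship_id=804: ✓ → 126
ship_id=805: ✓ → 575
ship_id=806: ✓ → 658
ship_id=807: ✓ → 241
ship_id=808: ✓ → 7
ship_id=809: ✓ → 658
ship_id=810: ✓ → 180
ship_id=811: ✗
ship_id=812: ✓ → 784
days_sum = 409 + 843 + 75 + 126 + 575 + 658 + 241 + 7 + 658 + 180 + 784 = 4556
—
[usps_count: carrier IN ('USPS', 'DHL') AND zone IN ('E', 'D', 'B')]
ship_id=800: ✓ → 1
ship_id=801: ✗
ship_id=802: ✗
ship_id=803: ✗
ship_id=804: ✓ → 1
ship_id=805: ✗
ship_id=806: ✓ → 1
ship_id=807: ✗
ship_id=808: ✓ → 1
ship_id=809: ✗
ship_id=810: ✗
ship_id=811: ✗
ship_id=812: ✗
usps_count = COUNT(1, 1, 1, 1) = 4
—
[ups_sum: carrier IN ('UPS', 'DHL', 'USPS') AND fragile = 0]
ship_id=800: ✓ → 409
ship_id=801: ✓ → 843
ship_id=802: ✗
ship_id=803: ✗
ship_id=804: ✗
ship_id=805: ✗
ship_id=806: ✗
ship_id=807: ✗
ship_id=808: ✗
ship_id=809: ✗
ship_id=810: ✗
ship_id=811: ✗
ship_id=812: ✗
ups_sum = 409 + 843 = 1252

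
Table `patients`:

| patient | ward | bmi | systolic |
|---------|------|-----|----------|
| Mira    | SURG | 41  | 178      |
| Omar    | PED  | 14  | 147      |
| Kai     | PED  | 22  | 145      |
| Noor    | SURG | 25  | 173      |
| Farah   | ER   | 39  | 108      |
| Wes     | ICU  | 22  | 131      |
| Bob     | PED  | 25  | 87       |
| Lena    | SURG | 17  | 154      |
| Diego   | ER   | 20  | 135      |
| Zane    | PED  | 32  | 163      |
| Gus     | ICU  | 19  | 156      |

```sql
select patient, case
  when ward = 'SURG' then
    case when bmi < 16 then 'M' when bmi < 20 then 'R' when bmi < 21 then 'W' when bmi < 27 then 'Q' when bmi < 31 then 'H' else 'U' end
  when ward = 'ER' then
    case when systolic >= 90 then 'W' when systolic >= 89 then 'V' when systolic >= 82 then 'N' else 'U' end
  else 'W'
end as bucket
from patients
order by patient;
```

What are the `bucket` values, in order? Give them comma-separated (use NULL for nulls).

patient=Bob: ward='PED' → outer ELSE → W
patient=Diego: ward='ER' → inner[systolic >= 90] → W
patient=Farah: ward='ER' → inner[systolic >= 90] → W
patient=Gus: ward='ICU' → outer ELSE → W
patient=Kai: ward='PED' → outer ELSE → W
patient=Lena: ward='SURG' → inner[bmi < 20] → R
patient=Mira: ward='SURG' → inner[ELSE] → U
patient=Noor: ward='SURG' → inner[bmi < 27] → Q
patient=Omar: ward='PED' → outer ELSE → W
patient=Wes: ward='ICU' → outer ELSE → W
patient=Zane: ward='PED' → outer ELSE → W

W, W, W, W, W, R, U, Q, W, W, W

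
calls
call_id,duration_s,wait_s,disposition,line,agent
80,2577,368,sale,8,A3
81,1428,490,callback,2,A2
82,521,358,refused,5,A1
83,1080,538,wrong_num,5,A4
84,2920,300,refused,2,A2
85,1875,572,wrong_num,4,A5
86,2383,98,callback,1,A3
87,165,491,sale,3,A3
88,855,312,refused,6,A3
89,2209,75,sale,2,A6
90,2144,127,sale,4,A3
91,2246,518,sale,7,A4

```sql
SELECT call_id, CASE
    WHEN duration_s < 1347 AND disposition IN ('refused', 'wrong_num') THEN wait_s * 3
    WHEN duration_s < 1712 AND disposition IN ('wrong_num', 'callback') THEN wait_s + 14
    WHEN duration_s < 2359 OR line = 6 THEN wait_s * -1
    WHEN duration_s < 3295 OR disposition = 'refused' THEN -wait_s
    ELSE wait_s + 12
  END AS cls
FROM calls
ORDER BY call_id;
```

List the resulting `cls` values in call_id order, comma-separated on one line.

call_id=80: duration_s < 3295 OR disposition = 'refused' → -368
call_id=81: duration_s < 1712 AND disposition IN ('wrong_num', 'callback') → 504
call_id=82: duration_s < 1347 AND disposition IN ('refused', 'wrong_num') → 1074
call_id=83: duration_s < 1347 AND disposition IN ('refused', 'wrong_num') → 1614
call_id=84: duration_s < 3295 OR disposition = 'refused' → -300
call_id=85: duration_s < 2359 OR line = 6 → -572
call_id=86: duration_s < 3295 OR disposition = 'refused' → -98
call_id=87: duration_s < 2359 OR line = 6 → -491
call_id=88: duration_s < 1347 AND disposition IN ('refused', 'wrong_num') → 936
call_id=89: duration_s < 2359 OR line = 6 → -75
call_id=90: duration_s < 2359 OR line = 6 → -127
call_id=91: duration_s < 2359 OR line = 6 → -518

-368, 504, 1074, 1614, -300, -572, -98, -491, 936, -75, -127, -518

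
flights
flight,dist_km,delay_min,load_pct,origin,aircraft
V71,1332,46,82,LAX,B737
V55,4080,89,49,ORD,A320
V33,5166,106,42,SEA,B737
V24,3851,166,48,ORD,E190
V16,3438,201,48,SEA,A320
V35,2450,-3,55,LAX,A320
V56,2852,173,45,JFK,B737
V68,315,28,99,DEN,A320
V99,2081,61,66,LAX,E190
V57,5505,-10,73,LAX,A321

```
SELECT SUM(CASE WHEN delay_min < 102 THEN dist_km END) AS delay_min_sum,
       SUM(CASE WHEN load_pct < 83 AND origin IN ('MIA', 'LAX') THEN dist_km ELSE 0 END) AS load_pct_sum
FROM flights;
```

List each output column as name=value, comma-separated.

[delay_min_sum: delay_min < 102]
flight=V71: ✓ → 1332
flight=V55: ✓ → 4080
flight=V33: ✗
flight=V24: ✗
flight=V16: ✗
flight=V35: ✓ → 2450
flight=V56: ✗
flight=V68: ✓ → 315
flight=V99: ✓ → 2081
flight=V57: ✓ → 5505
delay_min_sum = 1332 + 4080 + 2450 + 315 + 2081 + 5505 = 15763
—
[load_pct_sum: load_pct < 83 AND origin IN ('MIA', 'LAX')]
flight=V71: ✓ → 1332
flight=V55: ✗
flight=V33: ✗
flight=V24: ✗
flight=V16: ✗
flight=V35: ✓ → 2450
flight=V56: ✗
flight=V68: ✗
flight=V99: ✓ → 2081
flight=V57: ✓ → 5505
load_pct_sum = 1332 + 2450 + 2081 + 5505 = 11368

delay_min_sum=15763, load_pct_sum=11368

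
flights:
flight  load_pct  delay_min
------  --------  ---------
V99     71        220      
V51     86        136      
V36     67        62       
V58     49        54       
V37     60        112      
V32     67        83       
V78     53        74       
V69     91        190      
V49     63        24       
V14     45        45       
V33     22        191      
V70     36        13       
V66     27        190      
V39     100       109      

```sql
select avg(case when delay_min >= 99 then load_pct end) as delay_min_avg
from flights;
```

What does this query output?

65.2857142857

flight=V99: ✓ → 71
flight=V51: ✓ → 86
flight=V36: ✗
flight=V58: ✗
flight=V37: ✓ → 60
flight=V32: ✗
flight=V78: ✗
flight=V69: ✓ → 91
flight=V49: ✗
flight=V14: ✗
flight=V33: ✓ → 22
flight=V70: ✗
flight=V66: ✓ → 27
flight=V39: ✓ → 100
delay_min_avg = (71 + 86 + 60 + 91 + 22 + 27 + 100) / 7 = 65.2857142857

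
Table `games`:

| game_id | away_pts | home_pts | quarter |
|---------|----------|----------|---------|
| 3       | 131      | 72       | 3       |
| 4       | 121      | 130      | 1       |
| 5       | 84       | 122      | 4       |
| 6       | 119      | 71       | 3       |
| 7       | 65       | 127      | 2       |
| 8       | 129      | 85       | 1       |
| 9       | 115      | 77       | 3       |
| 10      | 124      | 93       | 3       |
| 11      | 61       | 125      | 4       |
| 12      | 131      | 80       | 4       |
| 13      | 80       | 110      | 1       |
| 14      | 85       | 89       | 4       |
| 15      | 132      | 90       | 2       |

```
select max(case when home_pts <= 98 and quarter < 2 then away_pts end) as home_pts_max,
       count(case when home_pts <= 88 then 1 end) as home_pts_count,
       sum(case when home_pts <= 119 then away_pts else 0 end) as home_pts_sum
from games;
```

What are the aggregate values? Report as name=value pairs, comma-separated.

home_pts_max=129, home_pts_count=5, home_pts_sum=1046

[home_pts_max: home_pts <= 98 and quarter < 2]
game_id=3: ✗
game_id=4: ✗
game_id=5: ✗
game_id=6: ✗
game_id=7: ✗
game_id=8: ✓ → 129
game_id=9: ✗
game_id=10: ✗
game_id=11: ✗
game_id=12: ✗
game_id=13: ✗
game_id=14: ✗
game_id=15: ✗
home_pts_max = MAX(129) = 129
—
[home_pts_count: home_pts <= 88]
game_id=3: ✓ → 1
game_id=4: ✗
game_id=5: ✗
game_id=6: ✓ → 1
game_id=7: ✗
game_id=8: ✓ → 1
game_id=9: ✓ → 1
game_id=10: ✗
game_id=11: ✗
game_id=12: ✓ → 1
game_id=13: ✗
game_id=14: ✗
game_id=15: ✗
home_pts_count = COUNT(1, 1, 1, 1, 1) = 5
—
[home_pts_sum: home_pts <= 119]
game_id=3: ✓ → 131
game_id=4: ✗
game_id=5: ✗
game_id=6: ✓ → 119
game_id=7: ✗
game_id=8: ✓ → 129
game_id=9: ✓ → 115
game_id=10: ✓ → 124
game_id=11: ✗
game_id=12: ✓ → 131
game_id=13: ✓ → 80
game_id=14: ✓ → 85
game_id=15: ✓ → 132
home_pts_sum = 131 + 119 + 129 + 115 + 124 + 131 + 80 + 85 + 132 = 1046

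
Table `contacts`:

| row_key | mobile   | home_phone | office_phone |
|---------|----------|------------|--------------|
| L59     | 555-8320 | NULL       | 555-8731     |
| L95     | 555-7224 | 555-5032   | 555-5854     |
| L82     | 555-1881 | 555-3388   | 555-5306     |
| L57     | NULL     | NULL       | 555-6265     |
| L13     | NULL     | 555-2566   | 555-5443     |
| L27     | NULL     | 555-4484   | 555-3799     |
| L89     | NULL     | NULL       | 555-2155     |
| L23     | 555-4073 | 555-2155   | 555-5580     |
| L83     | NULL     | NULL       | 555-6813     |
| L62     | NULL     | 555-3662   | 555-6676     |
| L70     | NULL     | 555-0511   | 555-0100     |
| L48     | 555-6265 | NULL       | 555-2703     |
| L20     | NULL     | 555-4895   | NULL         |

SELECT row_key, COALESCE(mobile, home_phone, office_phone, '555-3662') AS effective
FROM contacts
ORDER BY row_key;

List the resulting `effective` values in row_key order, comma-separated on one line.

555-2566, 555-4895, 555-4073, 555-4484, 555-6265, 555-6265, 555-8320, 555-3662, 555-0511, 555-1881, 555-6813, 555-2155, 555-7224

row_key=L13: mobile=NULL, home_phone=555-2566 → 555-2566
row_key=L20: mobile=NULL, home_phone=555-4895 → 555-4895
row_key=L23: mobile=555-4073 → 555-4073
row_key=L27: mobile=NULL, home_phone=555-4484 → 555-4484
row_key=L48: mobile=555-6265 → 555-6265
row_key=L57: mobile=NULL, home_phone=NULL, office_phone=555-6265 → 555-6265
row_key=L59: mobile=555-8320 → 555-8320
row_key=L62: mobile=NULL, home_phone=555-3662 → 555-3662
row_key=L70: mobile=NULL, home_phone=555-0511 → 555-0511
row_key=L82: mobile=555-1881 → 555-1881
row_key=L83: mobile=NULL, home_phone=NULL, office_phone=555-6813 → 555-6813
row_key=L89: mobile=NULL, home_phone=NULL, office_phone=555-2155 → 555-2155
row_key=L95: mobile=555-7224 → 555-7224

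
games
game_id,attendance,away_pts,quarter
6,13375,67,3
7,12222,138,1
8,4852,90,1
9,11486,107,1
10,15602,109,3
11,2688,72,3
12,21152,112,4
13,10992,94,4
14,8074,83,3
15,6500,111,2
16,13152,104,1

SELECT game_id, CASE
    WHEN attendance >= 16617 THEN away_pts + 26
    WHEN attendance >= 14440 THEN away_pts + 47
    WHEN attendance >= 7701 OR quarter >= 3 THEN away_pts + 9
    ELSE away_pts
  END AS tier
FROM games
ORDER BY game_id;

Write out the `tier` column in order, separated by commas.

76, 147, 90, 116, 156, 81, 138, 103, 92, 111, 113

game_id=6: attendance >= 7701 OR quarter >= 3 → 76
game_id=7: attendance >= 7701 OR quarter >= 3 → 147
game_id=8: ELSE → 90
game_id=9: attendance >= 7701 OR quarter >= 3 → 116
game_id=10: attendance >= 14440 → 156
game_id=11: attendance >= 7701 OR quarter >= 3 → 81
game_id=12: attendance >= 16617 → 138
game_id=13: attendance >= 7701 OR quarter >= 3 → 103
game_id=14: attendance >= 7701 OR quarter >= 3 → 92
game_id=15: ELSE → 111
game_id=16: attendance >= 7701 OR quarter >= 3 → 113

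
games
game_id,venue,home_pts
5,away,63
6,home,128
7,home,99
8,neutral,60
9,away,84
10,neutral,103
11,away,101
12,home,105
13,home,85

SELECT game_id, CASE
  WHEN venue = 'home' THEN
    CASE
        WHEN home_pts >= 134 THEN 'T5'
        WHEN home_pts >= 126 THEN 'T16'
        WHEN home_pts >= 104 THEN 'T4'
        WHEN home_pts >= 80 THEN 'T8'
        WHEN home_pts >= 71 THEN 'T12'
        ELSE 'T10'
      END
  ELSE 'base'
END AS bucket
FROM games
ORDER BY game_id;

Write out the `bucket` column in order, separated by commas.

base, T16, T8, base, base, base, base, T4, T8

game_id=5: venue='away' → outer ELSE → base
game_id=6: venue='home' → inner[home_pts >= 126] → T16
game_id=7: venue='home' → inner[home_pts >= 80] → T8
game_id=8: venue='neutral' → outer ELSE → base
game_id=9: venue='away' → outer ELSE → base
game_id=10: venue='neutral' → outer ELSE → base
game_id=11: venue='away' → outer ELSE → base
game_id=12: venue='home' → inner[home_pts >= 104] → T4
game_id=13: venue='home' → inner[home_pts >= 80] → T8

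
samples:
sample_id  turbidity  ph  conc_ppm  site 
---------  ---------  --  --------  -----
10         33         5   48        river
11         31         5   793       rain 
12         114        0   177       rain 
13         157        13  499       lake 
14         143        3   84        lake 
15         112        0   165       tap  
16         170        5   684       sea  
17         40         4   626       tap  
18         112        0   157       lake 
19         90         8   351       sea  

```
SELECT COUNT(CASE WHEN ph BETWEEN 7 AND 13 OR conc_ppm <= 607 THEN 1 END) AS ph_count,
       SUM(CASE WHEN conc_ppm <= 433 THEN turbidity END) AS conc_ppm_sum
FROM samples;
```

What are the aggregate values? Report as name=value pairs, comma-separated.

ph_count=7, conc_ppm_sum=604

[ph_count: ph BETWEEN 7 AND 13 OR conc_ppm <= 607]
sample_id=10: ✓ → 1
sample_id=11: ✗
sample_id=12: ✓ → 1
sample_id=13: ✓ → 1
sample_id=14: ✓ → 1
sample_id=15: ✓ → 1
sample_id=16: ✗
sample_id=17: ✗
sample_id=18: ✓ → 1
sample_id=19: ✓ → 1
ph_count = COUNT(1, 1, 1, 1, 1, 1, 1) = 7
—
[conc_ppm_sum: conc_ppm <= 433]
sample_id=10: ✓ → 33
sample_id=11: ✗
sample_id=12: ✓ → 114
sample_id=13: ✗
sample_id=14: ✓ → 143
sample_id=15: ✓ → 112
sample_id=16: ✗
sample_id=17: ✗
sample_id=18: ✓ → 112
sample_id=19: ✓ → 90
conc_ppm_sum = 33 + 114 + 143 + 112 + 112 + 90 = 604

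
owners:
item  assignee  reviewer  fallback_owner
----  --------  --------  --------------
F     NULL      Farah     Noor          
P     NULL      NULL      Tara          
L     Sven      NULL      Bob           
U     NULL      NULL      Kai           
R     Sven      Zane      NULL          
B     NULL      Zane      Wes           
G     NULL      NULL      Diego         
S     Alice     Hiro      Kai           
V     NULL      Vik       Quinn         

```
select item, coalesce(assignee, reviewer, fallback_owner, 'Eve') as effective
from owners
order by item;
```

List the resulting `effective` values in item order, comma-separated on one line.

item=B: assignee=NULL, reviewer=Zane → Zane
item=F: assignee=NULL, reviewer=Farah → Farah
item=G: assignee=NULL, reviewer=NULL, fallback_owner=Diego → Diego
item=L: assignee=Sven → Sven
item=P: assignee=NULL, reviewer=NULL, fallback_owner=Tara → Tara
item=R: assignee=Sven → Sven
item=S: assignee=Alice → Alice
item=U: assignee=NULL, reviewer=NULL, fallback_owner=Kai → Kai
item=V: assignee=NULL, reviewer=Vik → Vik

Zane, Farah, Diego, Sven, Tara, Sven, Alice, Kai, Vik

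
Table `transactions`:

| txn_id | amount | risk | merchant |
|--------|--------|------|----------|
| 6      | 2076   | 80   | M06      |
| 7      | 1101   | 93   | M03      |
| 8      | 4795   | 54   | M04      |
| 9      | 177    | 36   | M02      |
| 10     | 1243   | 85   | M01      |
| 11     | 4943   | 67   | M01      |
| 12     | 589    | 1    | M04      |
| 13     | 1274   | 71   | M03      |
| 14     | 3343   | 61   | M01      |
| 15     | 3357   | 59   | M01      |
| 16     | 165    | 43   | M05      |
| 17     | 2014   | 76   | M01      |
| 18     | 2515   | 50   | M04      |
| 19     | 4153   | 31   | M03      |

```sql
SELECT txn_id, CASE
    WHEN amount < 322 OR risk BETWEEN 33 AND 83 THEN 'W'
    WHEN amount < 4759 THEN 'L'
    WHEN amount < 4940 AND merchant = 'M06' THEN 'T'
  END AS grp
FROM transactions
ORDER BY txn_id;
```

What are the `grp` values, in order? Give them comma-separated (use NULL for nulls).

W, L, W, W, L, W, L, W, W, W, W, W, W, L

txn_id=6: amount < 322 OR risk BETWEEN 33 AND 83 → W
txn_id=7: amount < 4759 → L
txn_id=8: amount < 322 OR risk BETWEEN 33 AND 83 → W
txn_id=9: amount < 322 OR risk BETWEEN 33 AND 83 → W
txn_id=10: amount < 4759 → L
txn_id=11: amount < 322 OR risk BETWEEN 33 AND 83 → W
txn_id=12: amount < 4759 → L
txn_id=13: amount < 322 OR risk BETWEEN 33 AND 83 → W
txn_id=14: amount < 322 OR risk BETWEEN 33 AND 83 → W
txn_id=15: amount < 322 OR risk BETWEEN 33 AND 83 → W
txn_id=16: amount < 322 OR risk BETWEEN 33 AND 83 → W
txn_id=17: amount < 322 OR risk BETWEEN 33 AND 83 → W
txn_id=18: amount < 322 OR risk BETWEEN 33 AND 83 → W
txn_id=19: amount < 4759 → L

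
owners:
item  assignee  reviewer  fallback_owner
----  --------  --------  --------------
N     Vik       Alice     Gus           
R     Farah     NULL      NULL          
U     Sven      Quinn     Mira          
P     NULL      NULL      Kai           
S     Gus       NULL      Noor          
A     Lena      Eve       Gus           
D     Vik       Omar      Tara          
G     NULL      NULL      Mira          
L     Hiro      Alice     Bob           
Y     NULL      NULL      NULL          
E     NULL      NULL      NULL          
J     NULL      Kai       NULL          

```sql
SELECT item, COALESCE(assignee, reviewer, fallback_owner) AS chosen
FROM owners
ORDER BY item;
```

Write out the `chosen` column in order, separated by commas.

item=A: assignee=Lena → Lena
item=D: assignee=Vik → Vik
item=E: assignee=NULL, reviewer=NULL, fallback_owner=NULL (all NULL) → NULL
item=G: assignee=NULL, reviewer=NULL, fallback_owner=Mira → Mira
item=J: assignee=NULL, reviewer=Kai → Kai
item=L: assignee=Hiro → Hiro
item=N: assignee=Vik → Vik
item=P: assignee=NULL, reviewer=NULL, fallback_owner=Kai → Kai
item=R: assignee=Farah → Farah
item=S: assignee=Gus → Gus
item=U: assignee=Sven → Sven
item=Y: assignee=NULL, reviewer=NULL, fallback_owner=NULL (all NULL) → NULL

Lena, Vik, NULL, Mira, Kai, Hiro, Vik, Kai, Farah, Gus, Sven, NULL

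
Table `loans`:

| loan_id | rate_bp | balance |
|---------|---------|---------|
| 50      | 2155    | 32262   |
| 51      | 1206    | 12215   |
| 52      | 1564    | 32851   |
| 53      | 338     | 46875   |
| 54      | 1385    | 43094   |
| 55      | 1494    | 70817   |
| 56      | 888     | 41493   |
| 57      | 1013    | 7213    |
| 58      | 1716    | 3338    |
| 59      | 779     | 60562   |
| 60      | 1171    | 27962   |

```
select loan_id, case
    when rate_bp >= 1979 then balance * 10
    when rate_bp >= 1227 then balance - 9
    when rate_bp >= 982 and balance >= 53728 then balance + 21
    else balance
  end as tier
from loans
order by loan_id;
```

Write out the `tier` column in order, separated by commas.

loan_id=50: rate_bp >= 1979 → 322620
loan_id=51: ELSE → 12215
loan_id=52: rate_bp >= 1227 → 32842
loan_id=53: ELSE → 46875
loan_id=54: rate_bp >= 1227 → 43085
loan_id=55: rate_bp >= 1227 → 70808
loan_id=56: ELSE → 41493
loan_id=57: ELSE → 7213
loan_id=58: rate_bp >= 1227 → 3329
loan_id=59: ELSE → 60562
loan_id=60: ELSE → 27962

322620, 12215, 32842, 46875, 43085, 70808, 41493, 7213, 3329, 60562, 27962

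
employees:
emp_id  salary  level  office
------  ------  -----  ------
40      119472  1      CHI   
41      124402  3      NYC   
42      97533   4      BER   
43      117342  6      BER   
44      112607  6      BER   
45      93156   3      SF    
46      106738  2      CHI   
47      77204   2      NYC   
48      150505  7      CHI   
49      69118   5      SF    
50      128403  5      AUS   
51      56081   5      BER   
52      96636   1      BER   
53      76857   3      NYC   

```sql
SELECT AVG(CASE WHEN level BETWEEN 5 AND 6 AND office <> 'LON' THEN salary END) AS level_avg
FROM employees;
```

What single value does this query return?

emp_id=40: ✗
emp_id=41: ✗
emp_id=42: ✗
emp_id=43: ✓ → 117342
emp_id=44: ✓ → 112607
emp_id=45: ✗
emp_id=46: ✗
emp_id=47: ✗
emp_id=48: ✗
emp_id=49: ✓ → 69118
emp_id=50: ✓ → 128403
emp_id=51: ✓ → 56081
emp_id=52: ✗
emp_id=53: ✗
level_avg = (117342 + 112607 + 69118 + 128403 + 56081) / 5 = 96710.2

96710.2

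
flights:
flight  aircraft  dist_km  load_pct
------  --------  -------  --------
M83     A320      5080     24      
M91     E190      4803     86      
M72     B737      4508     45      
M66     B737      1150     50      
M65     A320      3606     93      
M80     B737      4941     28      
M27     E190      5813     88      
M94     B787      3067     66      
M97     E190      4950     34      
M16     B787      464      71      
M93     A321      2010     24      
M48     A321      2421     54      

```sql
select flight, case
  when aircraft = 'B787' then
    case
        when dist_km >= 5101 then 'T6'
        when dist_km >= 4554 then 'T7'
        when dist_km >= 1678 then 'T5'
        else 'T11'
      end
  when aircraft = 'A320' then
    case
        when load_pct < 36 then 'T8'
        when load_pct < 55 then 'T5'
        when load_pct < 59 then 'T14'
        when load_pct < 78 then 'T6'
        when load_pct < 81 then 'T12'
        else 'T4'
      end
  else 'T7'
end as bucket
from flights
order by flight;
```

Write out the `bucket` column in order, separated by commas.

T11, T7, T7, T4, T7, T7, T7, T8, T7, T7, T5, T7

flight=M16: aircraft='B787' → inner[ELSE] → T11
flight=M27: aircraft='E190' → outer ELSE → T7
flight=M48: aircraft='A321' → outer ELSE → T7
flight=M65: aircraft='A320' → inner[ELSE] → T4
flight=M66: aircraft='B737' → outer ELSE → T7
flight=M72: aircraft='B737' → outer ELSE → T7
flight=M80: aircraft='B737' → outer ELSE → T7
flight=M83: aircraft='A320' → inner[load_pct < 36] → T8
flight=M91: aircraft='E190' → outer ELSE → T7
flight=M93: aircraft='A321' → outer ELSE → T7
flight=M94: aircraft='B787' → inner[dist_km >= 1678] → T5
flight=M97: aircraft='E190' → outer ELSE → T7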